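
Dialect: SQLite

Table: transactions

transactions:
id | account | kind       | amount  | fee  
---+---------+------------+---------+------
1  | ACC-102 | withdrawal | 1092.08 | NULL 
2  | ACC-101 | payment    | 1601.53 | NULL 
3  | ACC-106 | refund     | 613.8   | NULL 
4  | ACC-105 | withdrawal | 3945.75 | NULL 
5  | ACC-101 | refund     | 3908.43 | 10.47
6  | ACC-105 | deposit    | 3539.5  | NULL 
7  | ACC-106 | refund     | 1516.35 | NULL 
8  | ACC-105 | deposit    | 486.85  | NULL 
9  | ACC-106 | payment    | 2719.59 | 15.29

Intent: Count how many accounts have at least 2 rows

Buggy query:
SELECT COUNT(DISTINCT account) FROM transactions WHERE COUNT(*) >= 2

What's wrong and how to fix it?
Bug: COUNT(*) cannot appear in WHERE; the per-group count doesn't exist yet

Fix: Use a subquery that GROUPs and filters with HAVING, then count its rows

Corrected query:
SELECT COUNT(*) FROM (SELECT account FROM transactions GROUP BY account HAVING COUNT(*) >= 2)

Result:
COUNT(*)
--------
3       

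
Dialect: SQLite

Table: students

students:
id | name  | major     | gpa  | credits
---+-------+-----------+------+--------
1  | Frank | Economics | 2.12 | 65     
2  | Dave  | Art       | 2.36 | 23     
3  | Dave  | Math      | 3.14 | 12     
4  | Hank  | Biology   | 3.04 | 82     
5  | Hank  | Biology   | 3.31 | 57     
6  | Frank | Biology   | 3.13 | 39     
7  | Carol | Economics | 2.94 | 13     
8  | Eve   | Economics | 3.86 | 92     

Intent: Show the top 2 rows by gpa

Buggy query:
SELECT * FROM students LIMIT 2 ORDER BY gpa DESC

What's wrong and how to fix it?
Bug: LIMIT must come after ORDER BY

Fix: Swap the clauses: ORDER BY first, then LIMIT

Corrected query:
SELECT * FROM students ORDER BY gpa DESC LIMIT 2

Result:
id | name | major     | gpa  | credits
---+------+-----------+------+--------
8  | Eve  | Economics | 3.86 | 92     
5  | Hank | Biology   | 3.31 | 57     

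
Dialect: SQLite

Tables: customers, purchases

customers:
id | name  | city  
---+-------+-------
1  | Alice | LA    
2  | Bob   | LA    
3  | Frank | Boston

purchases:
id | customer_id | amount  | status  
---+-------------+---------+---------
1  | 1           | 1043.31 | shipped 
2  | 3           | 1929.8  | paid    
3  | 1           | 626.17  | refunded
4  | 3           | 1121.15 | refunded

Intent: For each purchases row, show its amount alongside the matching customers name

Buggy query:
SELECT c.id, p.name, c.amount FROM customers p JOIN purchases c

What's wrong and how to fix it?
Bug: Missing join condition: each purchases row is matched to all customers rows instead of just its own

Fix: Add ON c.customer_id = p.id to the JOIN

Corrected query:
SELECT c.id, p.name, c.amount FROM customers p JOIN purchases c ON c.customer_id = p.id

Result:
id | name  | amount 
---+-------+--------
1  | Alice | 1043.31
2  | Frank | 1929.8 
3  | Alice | 626.17 
4  | Frank | 1121.15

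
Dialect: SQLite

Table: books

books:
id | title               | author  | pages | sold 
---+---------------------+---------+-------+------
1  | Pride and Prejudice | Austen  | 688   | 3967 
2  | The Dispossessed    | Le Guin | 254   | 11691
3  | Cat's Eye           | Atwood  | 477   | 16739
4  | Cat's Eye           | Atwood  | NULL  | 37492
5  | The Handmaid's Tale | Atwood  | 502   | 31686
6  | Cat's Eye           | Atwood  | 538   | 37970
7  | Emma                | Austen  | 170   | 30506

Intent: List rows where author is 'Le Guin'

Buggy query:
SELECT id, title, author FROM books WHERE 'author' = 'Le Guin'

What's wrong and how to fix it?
Bug: Single quotes denote string literals in SQL; the column name is being compared as a constant string

Fix: Remove the quotes around the column name (or use double quotes for an identifier)

Corrected query:
SELECT id, title, author FROM books WHERE author = 'Le Guin'

Result:
id | title            | author 
---+------------------+--------
2  | The Dispossessed | Le Guin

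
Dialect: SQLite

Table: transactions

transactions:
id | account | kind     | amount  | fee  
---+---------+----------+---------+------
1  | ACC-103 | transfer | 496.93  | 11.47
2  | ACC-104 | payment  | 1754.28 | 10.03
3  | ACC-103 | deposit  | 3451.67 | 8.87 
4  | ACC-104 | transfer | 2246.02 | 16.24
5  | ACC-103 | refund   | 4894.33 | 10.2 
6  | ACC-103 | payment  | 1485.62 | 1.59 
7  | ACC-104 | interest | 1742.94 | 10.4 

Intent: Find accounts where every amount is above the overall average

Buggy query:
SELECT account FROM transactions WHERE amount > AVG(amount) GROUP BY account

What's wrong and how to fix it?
Bug: WHERE evaluates per row before aggregation, so AVG() is unavailable

Fix: Compute the overall average in a scalar subquery and compare each group's MIN against it in HAVING

Corrected query:
SELECT account FROM transactions GROUP BY account HAVING MIN(amount) > (SELECT AVG(amount) FROM transactions)

Result:
(no rows)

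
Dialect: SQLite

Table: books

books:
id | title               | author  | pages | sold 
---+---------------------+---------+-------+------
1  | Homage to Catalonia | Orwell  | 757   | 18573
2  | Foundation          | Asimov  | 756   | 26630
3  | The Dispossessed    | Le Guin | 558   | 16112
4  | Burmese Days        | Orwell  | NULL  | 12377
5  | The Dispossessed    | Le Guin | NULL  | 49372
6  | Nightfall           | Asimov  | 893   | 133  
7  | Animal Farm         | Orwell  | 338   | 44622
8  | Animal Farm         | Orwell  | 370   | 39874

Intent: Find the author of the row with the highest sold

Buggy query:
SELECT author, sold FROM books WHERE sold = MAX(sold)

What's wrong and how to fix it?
Bug: WHERE is evaluated per row; an aggregate over the whole table isn't defined there

Fix: Wrap MAX in a scalar subquery so WHERE compares against a single value

Corrected query:
SELECT author, sold FROM books WHERE sold = (SELECT MAX(sold) FROM books)

Result:
author  | sold 
--------+------
Le Guin | 49372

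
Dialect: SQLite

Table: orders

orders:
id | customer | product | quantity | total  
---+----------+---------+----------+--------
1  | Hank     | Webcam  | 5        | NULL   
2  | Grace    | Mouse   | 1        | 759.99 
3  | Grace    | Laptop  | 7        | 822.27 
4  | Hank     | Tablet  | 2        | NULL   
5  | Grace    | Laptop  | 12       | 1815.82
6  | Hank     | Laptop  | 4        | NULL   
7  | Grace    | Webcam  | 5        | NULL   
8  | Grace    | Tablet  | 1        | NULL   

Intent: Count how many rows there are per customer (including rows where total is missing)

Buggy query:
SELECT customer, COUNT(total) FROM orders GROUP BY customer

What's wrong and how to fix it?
Bug: COUNT(total) skips NULLs, so groups with missing total are undercounted

Fix: Replace COUNT(total) with COUNT(*)

Corrected query:
SELECT customer, COUNT(*) FROM orders GROUP BY customer

Result:
customer | COUNT(*)
---------+---------
Grace    | 5       
Hank     | 3       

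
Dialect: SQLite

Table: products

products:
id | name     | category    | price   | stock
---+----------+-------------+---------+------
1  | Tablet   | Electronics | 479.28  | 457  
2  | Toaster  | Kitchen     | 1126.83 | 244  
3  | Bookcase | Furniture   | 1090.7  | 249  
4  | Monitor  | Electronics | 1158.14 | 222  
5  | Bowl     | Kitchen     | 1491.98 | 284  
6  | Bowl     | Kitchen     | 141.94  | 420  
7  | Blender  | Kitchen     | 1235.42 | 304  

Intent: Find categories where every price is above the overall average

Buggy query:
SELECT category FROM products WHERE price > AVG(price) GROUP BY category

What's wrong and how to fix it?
Bug: WHERE evaluates per row before aggregation, so AVG() is unavailable

Fix: Use a subquery for AVG and a HAVING MIN(...) filter so the condition holds for every row in the group

Corrected query:
SELECT category FROM products GROUP BY category HAVING MIN(price) > (SELECT AVG(price) FROM products)

Result:
category 
---------
Furniture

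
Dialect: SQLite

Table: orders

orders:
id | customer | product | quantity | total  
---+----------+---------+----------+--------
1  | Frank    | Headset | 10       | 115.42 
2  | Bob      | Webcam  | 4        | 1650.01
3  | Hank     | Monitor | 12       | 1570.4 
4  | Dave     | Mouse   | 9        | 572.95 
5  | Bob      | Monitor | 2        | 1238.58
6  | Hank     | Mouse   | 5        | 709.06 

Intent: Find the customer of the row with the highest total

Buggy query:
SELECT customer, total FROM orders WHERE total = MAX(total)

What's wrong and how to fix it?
Bug: MAX(total) is an aggregate and cannot be used directly in WHERE

Fix: Use a subquery: WHERE total = (SELECT MAX(total) FROM orders)

Corrected query:
SELECT customer, total FROM orders WHERE total = (SELECT MAX(total) FROM orders)

Result:
customer | total  
---------+--------
Bob      | 1650.01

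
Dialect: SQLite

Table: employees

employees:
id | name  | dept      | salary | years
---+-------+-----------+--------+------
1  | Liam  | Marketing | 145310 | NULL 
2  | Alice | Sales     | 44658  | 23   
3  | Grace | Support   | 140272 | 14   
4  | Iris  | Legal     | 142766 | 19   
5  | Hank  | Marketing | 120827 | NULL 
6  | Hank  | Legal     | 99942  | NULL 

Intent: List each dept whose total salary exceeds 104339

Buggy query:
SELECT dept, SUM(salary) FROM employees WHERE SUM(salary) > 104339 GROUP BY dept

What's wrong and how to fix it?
Bug: WHERE runs before GROUP BY, so aggregates aren't available there

Fix: Use HAVING (which filters groups after aggregation) instead of WHERE

Corrected query:
SELECT dept, SUM(salary) FROM employees GROUP BY dept HAVING SUM(salary) > 104339

Result:
dept      | SUM(salary)
----------+------------
Legal     | 242708     
Marketing | 266137     
Support   | 140272     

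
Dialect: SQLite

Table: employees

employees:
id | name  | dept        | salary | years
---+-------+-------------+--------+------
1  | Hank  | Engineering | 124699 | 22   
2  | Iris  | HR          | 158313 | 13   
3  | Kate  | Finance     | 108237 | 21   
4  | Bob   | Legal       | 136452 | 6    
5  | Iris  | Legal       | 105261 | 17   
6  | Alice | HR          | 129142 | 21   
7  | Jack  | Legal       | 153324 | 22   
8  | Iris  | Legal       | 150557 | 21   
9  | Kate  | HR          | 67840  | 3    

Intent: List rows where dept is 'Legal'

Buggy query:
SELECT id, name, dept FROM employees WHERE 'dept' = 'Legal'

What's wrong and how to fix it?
Bug: Single quotes denote string literals in SQL; the column name is being compared as a constant string

Fix: Remove the quotes around the column name (or use double quotes for an identifier)

Corrected query:
SELECT id, name, dept FROM employees WHERE dept = 'Legal'

Result:
id | name | dept 
---+------+------
4  | Bob  | Legal
5  | Iris | Legal
7  | Jack | Legal
8  | Iris | Legal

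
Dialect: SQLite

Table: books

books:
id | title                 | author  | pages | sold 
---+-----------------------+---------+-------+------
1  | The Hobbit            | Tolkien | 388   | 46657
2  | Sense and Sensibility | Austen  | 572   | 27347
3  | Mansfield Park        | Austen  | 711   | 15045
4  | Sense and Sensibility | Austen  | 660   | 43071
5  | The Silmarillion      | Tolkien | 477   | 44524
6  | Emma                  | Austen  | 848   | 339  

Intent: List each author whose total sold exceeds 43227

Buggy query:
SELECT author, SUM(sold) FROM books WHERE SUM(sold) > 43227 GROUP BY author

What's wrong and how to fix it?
Bug: Aggregate functions cannot appear in a WHERE clause

Fix: Move the aggregate condition to a HAVING clause

Corrected query:
SELECT author, SUM(sold) FROM books GROUP BY author HAVING SUM(sold) > 43227

Result:
author  | SUM(sold)
--------+----------
Austen  | 85802    
Tolkien | 91181    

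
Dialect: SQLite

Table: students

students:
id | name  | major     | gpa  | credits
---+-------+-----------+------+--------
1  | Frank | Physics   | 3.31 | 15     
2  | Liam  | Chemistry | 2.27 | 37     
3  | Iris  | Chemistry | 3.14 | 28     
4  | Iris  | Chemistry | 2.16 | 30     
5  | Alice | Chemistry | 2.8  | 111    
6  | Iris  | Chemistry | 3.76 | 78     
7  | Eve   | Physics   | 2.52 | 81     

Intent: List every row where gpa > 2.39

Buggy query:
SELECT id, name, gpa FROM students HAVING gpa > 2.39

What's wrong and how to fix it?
Bug: HAVING filters the output of aggregation, but this query has no GROUP BY and no aggregate functions, so SQLite rejects it (HAVING clause on a non-aggregate query); the condition here is per row

Fix: Replace HAVING with WHERE since the condition applies to individual rows

Corrected query:
SELECT id, name, gpa FROM students WHERE gpa > 2.39

Result:
id | name  | gpa 
---+-------+-----
1  | Frank | 3.31
3  | Iris  | 3.14
5  | Alice | 2.8 
6  | Iris  | 3.76
7  | Eve   | 2.52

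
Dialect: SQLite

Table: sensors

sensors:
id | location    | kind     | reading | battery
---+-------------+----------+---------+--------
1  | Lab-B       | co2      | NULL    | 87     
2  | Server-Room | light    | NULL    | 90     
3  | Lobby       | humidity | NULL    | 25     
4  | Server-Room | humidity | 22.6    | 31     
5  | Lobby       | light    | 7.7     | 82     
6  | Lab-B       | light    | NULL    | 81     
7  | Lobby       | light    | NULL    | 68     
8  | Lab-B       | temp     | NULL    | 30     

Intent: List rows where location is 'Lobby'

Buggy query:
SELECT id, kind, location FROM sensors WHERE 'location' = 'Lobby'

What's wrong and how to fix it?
Bug: 'location' in single quotes is a string literal, not the column; the comparison is literal-vs-literal and never true

Fix: Remove the quotes around the column name (or use double quotes for an identifier)

Corrected query:
SELECT id, kind, location FROM sensors WHERE location = 'Lobby'

Result:
id | kind     | location
---+----------+---------
3  | humidity | Lobby   
5  | light    | Lobby   
7  | light    | Lobby   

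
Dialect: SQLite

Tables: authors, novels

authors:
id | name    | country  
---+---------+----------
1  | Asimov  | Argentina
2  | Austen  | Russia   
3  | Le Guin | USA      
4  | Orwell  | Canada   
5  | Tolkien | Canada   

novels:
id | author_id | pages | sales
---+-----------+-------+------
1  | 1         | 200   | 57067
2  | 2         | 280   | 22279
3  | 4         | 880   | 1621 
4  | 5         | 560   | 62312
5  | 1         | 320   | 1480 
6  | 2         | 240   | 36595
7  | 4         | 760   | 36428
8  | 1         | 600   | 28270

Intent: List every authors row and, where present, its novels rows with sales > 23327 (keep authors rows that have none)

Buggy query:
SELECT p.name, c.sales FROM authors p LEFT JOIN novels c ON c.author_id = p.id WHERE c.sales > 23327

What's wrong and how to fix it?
Bug: Filtering c.sales in WHERE discards the NULL rows produced by LEFT JOIN, turning it into an inner join

Fix: Put 'c.sales > 23327' in the JOIN's ON clause instead of WHERE

Corrected query:
SELECT p.name, c.sales FROM authors p LEFT JOIN novels c ON c.author_id = p.id AND c.sales > 23327

Result:
name    | sales
--------+------
Asimov  | 28270
Asimov  | 57067
Austen  | 36595
Le Guin | NULL 
Orwell  | 36428
Tolkien | 62312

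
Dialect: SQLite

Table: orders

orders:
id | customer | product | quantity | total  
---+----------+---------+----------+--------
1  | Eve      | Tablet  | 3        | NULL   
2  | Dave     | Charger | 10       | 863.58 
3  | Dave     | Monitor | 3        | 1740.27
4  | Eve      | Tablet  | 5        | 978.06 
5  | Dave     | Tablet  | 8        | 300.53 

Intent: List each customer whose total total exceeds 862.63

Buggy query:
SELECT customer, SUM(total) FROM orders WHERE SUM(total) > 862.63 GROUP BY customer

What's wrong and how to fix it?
Bug: Aggregate functions cannot appear in a WHERE clause

Fix: Move the aggregate condition to a HAVING clause

Corrected query:
SELECT customer, SUM(total) FROM orders GROUP BY customer HAVING SUM(total) > 862.63

Result:
customer | SUM(total)
---------+-----------
Dave     | 2904.38   
Eve      | 978.06    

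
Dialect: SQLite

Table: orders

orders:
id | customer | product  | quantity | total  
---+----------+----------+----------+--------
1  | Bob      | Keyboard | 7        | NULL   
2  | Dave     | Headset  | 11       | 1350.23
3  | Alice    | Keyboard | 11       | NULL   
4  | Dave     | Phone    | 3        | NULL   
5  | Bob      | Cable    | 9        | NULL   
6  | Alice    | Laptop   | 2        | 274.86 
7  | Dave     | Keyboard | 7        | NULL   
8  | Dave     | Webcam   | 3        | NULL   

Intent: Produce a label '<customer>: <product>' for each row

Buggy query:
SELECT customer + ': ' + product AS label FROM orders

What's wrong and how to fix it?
Bug: '+' is numeric addition; on text columns SQLite converts them to 0 instead of concatenating

Fix: Replace + with || to concatenate text

Corrected query:
SELECT customer || ': ' || product AS label FROM orders

Result:
label          
---------------
Bob: Keyboard  
Dave: Headset  
Alice: Keyboard
Dave: Phone    
Bob: Cable     
Alice: Laptop  
Dave: Keyboard 
Dave: Webcam   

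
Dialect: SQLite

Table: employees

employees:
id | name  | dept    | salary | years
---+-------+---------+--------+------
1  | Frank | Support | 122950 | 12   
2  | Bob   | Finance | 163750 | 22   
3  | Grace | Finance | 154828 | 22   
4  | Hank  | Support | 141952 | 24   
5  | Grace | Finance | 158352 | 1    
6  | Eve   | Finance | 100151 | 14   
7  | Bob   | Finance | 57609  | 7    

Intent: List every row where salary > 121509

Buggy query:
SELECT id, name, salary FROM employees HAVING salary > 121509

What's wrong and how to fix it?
Bug: This is a non-aggregate query (no GROUP BY, no aggregates), so in SQLite the HAVING clause is invalid here; a row-level condition belongs in WHERE

Fix: Replace HAVING with WHERE since the condition applies to individual rows

Corrected query:
SELECT id, name, salary FROM employees WHERE salary > 121509

Result:
id | name  | salary
---+-------+-------
1  | Frank | 122950
2  | Bob   | 163750
3  | Grace | 154828
4  | Hank  | 141952
5  | Grace | 158352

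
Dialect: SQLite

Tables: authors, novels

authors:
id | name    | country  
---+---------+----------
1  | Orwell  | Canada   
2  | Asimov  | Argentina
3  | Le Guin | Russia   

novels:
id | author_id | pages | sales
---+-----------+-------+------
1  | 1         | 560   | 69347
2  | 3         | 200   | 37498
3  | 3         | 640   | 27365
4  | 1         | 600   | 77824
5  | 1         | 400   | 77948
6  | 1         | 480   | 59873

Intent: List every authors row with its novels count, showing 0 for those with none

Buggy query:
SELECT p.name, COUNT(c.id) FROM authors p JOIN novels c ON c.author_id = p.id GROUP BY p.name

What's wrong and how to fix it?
Bug: INNER JOIN drops authors rows that have no matching novels rows

Fix: Switch to LEFT JOIN to retain unmatched parent rows

Corrected query:
SELECT p.name, COUNT(c.id) FROM authors p LEFT JOIN novels c ON c.author_id = p.id GROUP BY p.name

Result:
name    | COUNT(c.id)
--------+------------
Asimov  | 0          
Le Guin | 2          
Orwell  | 4          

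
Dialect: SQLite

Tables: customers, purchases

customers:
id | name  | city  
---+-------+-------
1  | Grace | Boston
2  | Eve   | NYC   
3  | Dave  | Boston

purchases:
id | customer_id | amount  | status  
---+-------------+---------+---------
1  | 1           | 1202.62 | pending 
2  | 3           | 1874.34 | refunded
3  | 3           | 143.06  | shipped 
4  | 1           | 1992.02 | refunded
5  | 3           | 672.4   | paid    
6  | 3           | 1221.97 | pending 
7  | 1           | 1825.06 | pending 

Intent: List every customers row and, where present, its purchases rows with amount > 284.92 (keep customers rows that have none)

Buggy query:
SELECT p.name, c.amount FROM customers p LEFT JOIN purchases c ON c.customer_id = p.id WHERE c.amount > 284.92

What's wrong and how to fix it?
Bug: A WHERE condition on the right-hand table after LEFT JOIN drops unmatched parents

Fix: Move the right-table condition into the ON clause so unmatched parents are kept

Corrected query:
SELECT p.name, c.amount FROM customers p LEFT JOIN purchases c ON c.customer_id = p.id AND c.amount > 284.92

Result:
name  | amount 
------+--------
Grace | 1202.62
Grace | 1825.06
Grace | 1992.02
Eve   | NULL   
Dave  | 672.4  
Dave  | 1221.97
Dave  | 1874.34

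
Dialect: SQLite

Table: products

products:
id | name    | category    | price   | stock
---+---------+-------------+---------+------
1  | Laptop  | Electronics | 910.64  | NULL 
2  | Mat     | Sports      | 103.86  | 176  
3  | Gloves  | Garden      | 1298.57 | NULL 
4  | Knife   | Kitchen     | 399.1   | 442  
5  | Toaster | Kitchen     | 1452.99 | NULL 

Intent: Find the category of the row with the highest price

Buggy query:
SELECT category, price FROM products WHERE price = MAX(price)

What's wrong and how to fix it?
Bug: WHERE is evaluated per row; an aggregate over the whole table isn't defined there

Fix: Use a subquery: WHERE price = (SELECT MAX(price) FROM products)

Corrected query:
SELECT category, price FROM products WHERE price = (SELECT MAX(price) FROM products)

Result:
category | price  
---------+--------
Kitchen  | 1452.99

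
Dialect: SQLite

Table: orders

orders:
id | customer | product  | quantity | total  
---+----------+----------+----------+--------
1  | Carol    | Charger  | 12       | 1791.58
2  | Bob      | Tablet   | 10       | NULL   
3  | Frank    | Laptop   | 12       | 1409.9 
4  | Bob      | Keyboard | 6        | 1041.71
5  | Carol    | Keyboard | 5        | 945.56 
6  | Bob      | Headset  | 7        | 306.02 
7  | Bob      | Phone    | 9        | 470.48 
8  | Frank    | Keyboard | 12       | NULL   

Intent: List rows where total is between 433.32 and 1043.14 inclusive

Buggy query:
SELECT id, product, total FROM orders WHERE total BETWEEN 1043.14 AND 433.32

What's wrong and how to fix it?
Bug: BETWEEN expects the lower bound first; with 1043.14 AND 433.32 the range is empty

Fix: Swap the bounds so the smaller value comes first

Corrected query:
SELECT id, product, total FROM orders WHERE total BETWEEN 433.32 AND 1043.14

Result:
id | product  | total  
---+----------+--------
4  | Keyboard | 1041.71
5  | Keyboard | 945.56 
7  | Phone    | 470.48 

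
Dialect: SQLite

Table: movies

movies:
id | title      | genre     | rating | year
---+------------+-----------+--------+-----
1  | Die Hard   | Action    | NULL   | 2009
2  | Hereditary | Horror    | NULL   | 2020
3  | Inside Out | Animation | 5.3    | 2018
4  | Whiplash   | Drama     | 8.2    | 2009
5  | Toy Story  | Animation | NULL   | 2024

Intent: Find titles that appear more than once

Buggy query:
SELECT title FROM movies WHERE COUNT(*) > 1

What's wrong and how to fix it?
Bug: COUNT(*) is an aggregate and cannot be used in WHERE

Fix: GROUP BY title, then filter groups with HAVING COUNT(*) > 1

Corrected query:
SELECT title FROM movies GROUP BY title HAVING COUNT(*) > 1

Result:
(no rows)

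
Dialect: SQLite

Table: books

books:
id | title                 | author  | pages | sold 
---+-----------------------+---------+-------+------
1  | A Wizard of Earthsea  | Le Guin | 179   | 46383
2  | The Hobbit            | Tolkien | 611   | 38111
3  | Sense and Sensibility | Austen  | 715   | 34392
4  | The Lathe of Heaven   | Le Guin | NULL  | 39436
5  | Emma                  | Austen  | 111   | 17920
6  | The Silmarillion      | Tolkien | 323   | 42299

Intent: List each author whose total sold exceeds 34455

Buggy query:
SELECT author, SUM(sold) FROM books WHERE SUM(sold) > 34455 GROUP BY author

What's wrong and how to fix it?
Bug: Aggregate functions cannot appear in a WHERE clause

Fix: Use HAVING (which filters groups after aggregation) instead of WHERE

Corrected query:
SELECT author, SUM(sold) FROM books GROUP BY author HAVING SUM(sold) > 34455

Result:
author  | SUM(sold)
--------+----------
Austen  | 52312    
Le Guin | 85819    
Tolkien | 80410    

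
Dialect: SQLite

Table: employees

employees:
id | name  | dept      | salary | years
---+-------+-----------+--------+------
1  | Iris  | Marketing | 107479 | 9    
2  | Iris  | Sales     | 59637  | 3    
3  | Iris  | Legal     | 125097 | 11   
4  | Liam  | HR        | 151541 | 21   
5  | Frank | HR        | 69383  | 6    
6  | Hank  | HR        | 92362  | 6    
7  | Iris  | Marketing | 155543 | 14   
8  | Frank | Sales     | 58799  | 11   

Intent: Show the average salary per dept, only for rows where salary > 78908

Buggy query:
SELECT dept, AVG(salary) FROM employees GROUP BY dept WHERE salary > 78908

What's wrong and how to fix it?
Bug: WHERE cannot follow GROUP BY

Fix: Place WHERE between FROM and GROUP BY

Corrected query:
SELECT dept, AVG(salary) FROM employees WHERE salary > 78908 GROUP BY dept

Result:
dept      | AVG(salary)
----------+------------
HR        | 121951.5   
Legal     | 125097     
Marketing | 131511     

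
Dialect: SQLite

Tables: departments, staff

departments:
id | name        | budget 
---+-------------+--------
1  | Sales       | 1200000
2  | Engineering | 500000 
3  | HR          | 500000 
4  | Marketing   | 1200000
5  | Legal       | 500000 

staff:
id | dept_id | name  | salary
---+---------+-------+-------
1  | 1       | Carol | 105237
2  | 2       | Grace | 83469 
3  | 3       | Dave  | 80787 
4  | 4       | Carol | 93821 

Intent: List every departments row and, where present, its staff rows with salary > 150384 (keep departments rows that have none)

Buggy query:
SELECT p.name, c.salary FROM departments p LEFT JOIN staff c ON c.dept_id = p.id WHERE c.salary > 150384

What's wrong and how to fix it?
Bug: A WHERE condition on the right-hand table after LEFT JOIN drops unmatched parents

Fix: Put 'c.salary > 150384' in the JOIN's ON clause instead of WHERE

Corrected query:
SELECT p.name, c.salary FROM departments p LEFT JOIN staff c ON c.dept_id = p.id AND c.salary > 150384

Result:
name        | salary
------------+-------
Sales       | NULL  
Engineering | NULL  
HR          | NULL  
Marketing   | NULL  
Legal       | NULL  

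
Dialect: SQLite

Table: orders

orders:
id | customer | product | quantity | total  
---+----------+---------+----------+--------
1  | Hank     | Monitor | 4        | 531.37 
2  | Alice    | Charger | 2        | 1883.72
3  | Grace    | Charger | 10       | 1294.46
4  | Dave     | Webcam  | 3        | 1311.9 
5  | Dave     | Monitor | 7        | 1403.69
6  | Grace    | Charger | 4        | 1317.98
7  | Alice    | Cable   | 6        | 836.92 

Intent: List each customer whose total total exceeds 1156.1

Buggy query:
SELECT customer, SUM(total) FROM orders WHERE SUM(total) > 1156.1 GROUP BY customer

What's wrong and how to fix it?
Bug: SUM(total) is an aggregate, but WHERE filters rows before aggregation

Fix: Move the aggregate condition to a HAVING clause

Corrected query:
SELECT customer, SUM(total) FROM orders GROUP BY customer HAVING SUM(total) > 1156.1

Result:
customer | SUM(total)
---------+-----------
Alice    | 2720.64   
Dave     | 2715.59   
Grace    | 2612.44   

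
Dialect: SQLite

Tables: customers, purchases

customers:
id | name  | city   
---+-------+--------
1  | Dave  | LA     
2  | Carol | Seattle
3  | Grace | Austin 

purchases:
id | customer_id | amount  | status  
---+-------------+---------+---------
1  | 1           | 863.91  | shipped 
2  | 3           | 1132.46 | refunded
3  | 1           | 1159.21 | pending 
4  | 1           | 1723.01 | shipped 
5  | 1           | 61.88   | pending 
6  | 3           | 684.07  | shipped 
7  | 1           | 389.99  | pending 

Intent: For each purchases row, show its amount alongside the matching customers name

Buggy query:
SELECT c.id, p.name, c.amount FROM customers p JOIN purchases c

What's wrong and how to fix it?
Bug: Missing join condition: each purchases row is matched to all customers rows instead of just its own

Fix: Specify the join condition linking the foreign key to the parent id

Corrected query:
SELECT c.id, p.name, c.amount FROM customers p JOIN purchases c ON c.customer_id = p.id

Result:
id | name  | amount 
---+-------+--------
1  | Dave  | 863.91 
2  | Grace | 1132.46
3  | Dave  | 1159.21
4  | Dave  | 1723.01
5  | Dave  | 61.88  
6  | Grace | 684.07 
7  | Dave  | 389.99 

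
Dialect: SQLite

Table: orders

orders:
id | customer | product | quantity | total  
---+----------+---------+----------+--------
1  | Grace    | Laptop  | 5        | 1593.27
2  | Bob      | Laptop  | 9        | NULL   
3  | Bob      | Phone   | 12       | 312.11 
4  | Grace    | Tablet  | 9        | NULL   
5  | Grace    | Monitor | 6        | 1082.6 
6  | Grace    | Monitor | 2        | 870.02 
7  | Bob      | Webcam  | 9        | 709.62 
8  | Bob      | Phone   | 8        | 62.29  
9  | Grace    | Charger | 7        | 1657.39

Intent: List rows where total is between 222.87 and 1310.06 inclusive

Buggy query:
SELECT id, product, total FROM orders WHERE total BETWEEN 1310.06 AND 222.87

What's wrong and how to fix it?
Bug: BETWEEN expects the lower bound first; with 1310.06 AND 222.87 the range is empty

Fix: Write BETWEEN 222.87 AND 1310.06

Corrected query:
SELECT id, product, total FROM orders WHERE total BETWEEN 222.87 AND 1310.06

Result:
id | product | total 
---+---------+-------
3  | Phone   | 312.11
5  | Monitor | 1082.6
6  | Monitor | 870.02
7  | Webcam  | 709.62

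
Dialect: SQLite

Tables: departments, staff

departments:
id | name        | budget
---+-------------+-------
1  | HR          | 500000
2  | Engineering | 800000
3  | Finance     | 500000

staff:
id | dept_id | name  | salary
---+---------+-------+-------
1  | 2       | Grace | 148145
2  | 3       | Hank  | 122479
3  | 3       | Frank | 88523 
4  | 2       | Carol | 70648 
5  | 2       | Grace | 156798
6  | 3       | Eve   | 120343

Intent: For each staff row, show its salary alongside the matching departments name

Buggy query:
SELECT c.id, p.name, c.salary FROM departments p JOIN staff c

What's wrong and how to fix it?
Bug: Missing join condition: each staff row is matched to all departments rows instead of just its own

Fix: Specify the join condition linking the foreign key to the parent id

Corrected query:
SELECT c.id, p.name, c.salary FROM departments p JOIN staff c ON c.dept_id = p.id

Result:
id | name        | salary
---+-------------+-------
1  | Engineering | 148145
2  | Finance     | 122479
3  | Finance     | 88523 
4  | Engineering | 70648 
5  | Engineering | 156798
6  | Finance     | 120343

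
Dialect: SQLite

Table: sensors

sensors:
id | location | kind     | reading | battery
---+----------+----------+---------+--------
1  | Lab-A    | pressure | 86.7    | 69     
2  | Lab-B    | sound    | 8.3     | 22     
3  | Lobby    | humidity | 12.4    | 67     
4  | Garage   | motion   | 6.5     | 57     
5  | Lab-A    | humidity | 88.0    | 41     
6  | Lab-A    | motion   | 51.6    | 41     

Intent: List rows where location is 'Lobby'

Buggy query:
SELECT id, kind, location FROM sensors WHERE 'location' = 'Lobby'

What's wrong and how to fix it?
Bug: Single quotes denote string literals in SQL; the column name is being compared as a constant string

Fix: Reference the column as location without single quotes

Corrected query:
SELECT id, kind, location FROM sensors WHERE location = 'Lobby'

Result:
id | kind     | location
---+----------+---------
3  | humidity | Lobby   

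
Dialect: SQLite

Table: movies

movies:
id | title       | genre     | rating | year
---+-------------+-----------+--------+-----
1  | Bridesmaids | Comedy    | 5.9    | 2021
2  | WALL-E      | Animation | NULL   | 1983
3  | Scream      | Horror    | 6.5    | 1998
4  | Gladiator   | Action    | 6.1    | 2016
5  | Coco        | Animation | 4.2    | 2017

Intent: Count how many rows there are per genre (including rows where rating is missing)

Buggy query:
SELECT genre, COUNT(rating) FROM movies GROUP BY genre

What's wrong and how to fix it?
Bug: COUNT(column) counts non-NULL values only; rows with NULL rating aren't counted

Fix: Use COUNT(*) to count all rows regardless of NULL

Corrected query:
SELECT genre, COUNT(*) FROM movies GROUP BY genre

Result:
genre     | COUNT(*)
----------+---------
Action    | 1       
Animation | 2       
Comedy    | 1       
Horror    | 1       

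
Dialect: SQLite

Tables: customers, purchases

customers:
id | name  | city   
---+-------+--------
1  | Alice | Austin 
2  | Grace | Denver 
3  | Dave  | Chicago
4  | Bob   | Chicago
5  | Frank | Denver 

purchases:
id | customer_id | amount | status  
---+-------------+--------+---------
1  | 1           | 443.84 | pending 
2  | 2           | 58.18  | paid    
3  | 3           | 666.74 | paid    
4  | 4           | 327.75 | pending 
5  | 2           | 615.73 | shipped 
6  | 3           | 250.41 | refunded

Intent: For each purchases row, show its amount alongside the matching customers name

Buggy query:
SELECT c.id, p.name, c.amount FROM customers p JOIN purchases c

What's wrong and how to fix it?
Bug: JOIN with no ON clause produces a cartesian product; every purchases row pairs with every customers row

Fix: Specify the join condition linking the foreign key to the parent id

Corrected query:
SELECT c.id, p.name, c.amount FROM customers p JOIN purchases c ON c.customer_id = p.id

Result:
id | name  | amount
---+-------+-------
1  | Alice | 443.84
2  | Grace | 58.18 
3  | Dave  | 666.74
4  | Bob   | 327.75
5  | Grace | 615.73
6  | Dave  | 250.41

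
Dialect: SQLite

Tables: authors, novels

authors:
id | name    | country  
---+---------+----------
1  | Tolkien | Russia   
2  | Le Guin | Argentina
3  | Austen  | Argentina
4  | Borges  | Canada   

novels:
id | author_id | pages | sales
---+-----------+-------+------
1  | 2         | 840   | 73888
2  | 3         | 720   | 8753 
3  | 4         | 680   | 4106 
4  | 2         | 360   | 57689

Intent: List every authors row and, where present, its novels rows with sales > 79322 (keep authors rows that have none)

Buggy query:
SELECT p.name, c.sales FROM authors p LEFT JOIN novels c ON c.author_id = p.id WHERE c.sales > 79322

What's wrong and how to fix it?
Bug: A WHERE condition on the right-hand table after LEFT JOIN drops unmatched parents

Fix: Put 'c.sales > 79322' in the JOIN's ON clause instead of WHERE

Corrected query:
SELECT p.name, c.sales FROM authors p LEFT JOIN novels c ON c.author_id = p.id AND c.sales > 79322

Result:
name    | sales
--------+------
Tolkien | NULL 
Le Guin | NULL 
Austen  | NULL 
Borges  | NULL 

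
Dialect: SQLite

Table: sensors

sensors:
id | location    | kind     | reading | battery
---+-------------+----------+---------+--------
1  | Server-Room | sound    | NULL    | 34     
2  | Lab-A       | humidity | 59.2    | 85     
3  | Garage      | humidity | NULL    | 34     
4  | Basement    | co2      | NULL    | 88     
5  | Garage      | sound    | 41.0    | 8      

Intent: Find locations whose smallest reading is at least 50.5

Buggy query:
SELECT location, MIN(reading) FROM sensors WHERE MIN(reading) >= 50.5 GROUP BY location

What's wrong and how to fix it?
Bug: Aggregates like MIN are computed per group after WHERE runs

Fix: Use HAVING for the per-group MIN condition

Corrected query:
SELECT location, MIN(reading) FROM sensors GROUP BY location HAVING MIN(reading) >= 50.5

Result:
location | MIN(reading)
---------+-------------
Lab-A    | 59.2        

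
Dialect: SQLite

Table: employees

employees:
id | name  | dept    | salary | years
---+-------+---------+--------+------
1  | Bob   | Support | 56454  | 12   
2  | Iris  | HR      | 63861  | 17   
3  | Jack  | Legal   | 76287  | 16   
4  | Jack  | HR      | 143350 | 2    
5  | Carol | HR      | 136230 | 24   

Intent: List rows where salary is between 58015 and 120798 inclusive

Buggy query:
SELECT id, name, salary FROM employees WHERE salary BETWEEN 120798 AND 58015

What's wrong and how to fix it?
Bug: The bounds are reversed; BETWEEN a AND b requires a <= b to match anything

Fix: Swap the bounds so the smaller value comes first

Corrected query:
SELECT id, name, salary FROM employees WHERE salary BETWEEN 58015 AND 120798

Result:
id | name | salary
---+------+-------
2  | Iris | 63861 
3  | Jack | 76287 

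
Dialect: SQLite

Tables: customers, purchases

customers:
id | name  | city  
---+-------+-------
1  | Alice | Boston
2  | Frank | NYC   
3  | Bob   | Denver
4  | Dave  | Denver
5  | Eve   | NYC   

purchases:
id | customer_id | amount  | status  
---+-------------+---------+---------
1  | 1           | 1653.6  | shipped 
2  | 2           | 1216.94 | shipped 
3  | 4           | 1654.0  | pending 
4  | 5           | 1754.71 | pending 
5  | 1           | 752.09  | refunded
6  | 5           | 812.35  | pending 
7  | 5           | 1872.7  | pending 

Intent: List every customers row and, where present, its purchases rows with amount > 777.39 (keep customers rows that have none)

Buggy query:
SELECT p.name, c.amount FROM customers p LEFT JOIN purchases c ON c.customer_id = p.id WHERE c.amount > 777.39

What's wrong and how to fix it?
Bug: A WHERE condition on the right-hand table after LEFT JOIN drops unmatched parents

Fix: Move the right-table condition into the ON clause so unmatched parents are kept

Corrected query:
SELECT p.name, c.amount FROM customers p LEFT JOIN purchases c ON c.customer_id = p.id AND c.amount > 777.39

Result:
name  | amount 
------+--------
Alice | 1653.6 
Frank | 1216.94
Bob   | NULL   
Dave  | 1654   
Eve   | 812.35 
Eve   | 1754.71
Eve   | 1872.7 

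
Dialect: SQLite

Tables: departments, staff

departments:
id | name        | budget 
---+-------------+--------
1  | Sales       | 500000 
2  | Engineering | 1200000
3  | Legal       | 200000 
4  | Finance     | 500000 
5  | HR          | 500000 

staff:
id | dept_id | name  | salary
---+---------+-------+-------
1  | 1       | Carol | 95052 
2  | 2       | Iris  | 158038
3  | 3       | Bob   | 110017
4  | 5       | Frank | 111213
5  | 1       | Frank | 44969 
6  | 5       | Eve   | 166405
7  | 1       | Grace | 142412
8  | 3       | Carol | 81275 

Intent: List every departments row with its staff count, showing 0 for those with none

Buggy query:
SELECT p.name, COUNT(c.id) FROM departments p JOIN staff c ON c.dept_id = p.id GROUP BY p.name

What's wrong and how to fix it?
Bug: An inner join excludes parents with zero children

Fix: Use LEFT JOIN so parents without children still appear (COUNT(c.id) gives 0)

Corrected query:
SELECT p.name, COUNT(c.id) FROM departments p LEFT JOIN staff c ON c.dept_id = p.id GROUP BY p.name

Result:
name        | COUNT(c.id)
------------+------------
Engineering | 1          
Finance     | 0          
HR          | 2          
Legal       | 2          
Sales       | 3          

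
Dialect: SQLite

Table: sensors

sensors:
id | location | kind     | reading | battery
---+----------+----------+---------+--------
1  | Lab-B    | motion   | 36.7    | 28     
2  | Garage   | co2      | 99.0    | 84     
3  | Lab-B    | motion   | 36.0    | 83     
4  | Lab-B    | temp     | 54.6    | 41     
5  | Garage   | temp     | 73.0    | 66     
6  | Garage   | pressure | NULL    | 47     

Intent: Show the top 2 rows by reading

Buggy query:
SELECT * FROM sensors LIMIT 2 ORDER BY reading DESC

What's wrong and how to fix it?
Bug: ORDER BY cannot follow LIMIT; LIMIT is the final clause

Fix: Sort with ORDER BY, then apply LIMIT

Corrected query:
SELECT * FROM sensors ORDER BY reading DESC LIMIT 2

Result:
id | location | kind | reading | battery
---+----------+------+---------+--------
2  | Garage   | co2  | 99      | 84     
5  | Garage   | temp | 73      | 66     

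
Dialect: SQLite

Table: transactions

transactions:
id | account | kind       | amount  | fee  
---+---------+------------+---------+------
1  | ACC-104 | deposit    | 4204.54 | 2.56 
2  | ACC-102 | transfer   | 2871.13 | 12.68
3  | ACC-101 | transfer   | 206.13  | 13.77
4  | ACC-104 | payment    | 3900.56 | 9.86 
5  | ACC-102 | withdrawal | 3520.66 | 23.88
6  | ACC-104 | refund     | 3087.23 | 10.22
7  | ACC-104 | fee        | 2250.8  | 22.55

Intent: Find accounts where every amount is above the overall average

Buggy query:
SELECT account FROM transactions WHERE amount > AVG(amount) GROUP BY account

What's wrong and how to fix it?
Bug: AVG() is an aggregate; it can't sit directly in WHERE

Fix: Compute the overall average in a scalar subquery and compare each group's MIN against it in HAVING

Corrected query:
SELECT account FROM transactions GROUP BY account HAVING MIN(amount) > (SELECT AVG(amount) FROM transactions)

Result:
account
-------
ACC-102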